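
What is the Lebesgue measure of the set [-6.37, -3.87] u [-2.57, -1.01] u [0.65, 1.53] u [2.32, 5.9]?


For pairwise disjoint intervals, m(union) = sum of lengths.
= (-3.87 - -6.37) + (-1.01 - -2.57) + (1.53 - 0.65) + (5.9 - 2.32)
= 2.5 + 1.56 + 0.88 + 3.58
= 8.52


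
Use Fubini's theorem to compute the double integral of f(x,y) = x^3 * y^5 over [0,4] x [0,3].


By Fubini's theorem, the double integral factors as a product of single integrals:
Step 1: integral_0^4 x^3 dx = [x^4/4] from 0 to 4
     = 4^4/4 = 64
Step 2: integral_0^3 y^5 dy = [y^6/6] from 0 to 3
     = 3^6/6 = 121.5
Step 3: Double integral = 64 * 121.5 = 7776


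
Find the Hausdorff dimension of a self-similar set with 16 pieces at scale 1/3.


For a self-similar set with N copies scaled by 1/r:
dim_H = log(N)/log(r) = log(16)/log(3)
= 2.772589/1.098612
= 2.523719


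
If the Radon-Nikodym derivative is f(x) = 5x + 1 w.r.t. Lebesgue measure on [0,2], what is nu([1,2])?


nu(A) = integral_A (dnu/dmu) dmu = integral_1^2 (5x + 1) dx
Step 1: Antiderivative F(x) = (5/2)x^2 + 1x
Step 2: F(2) = (5/2)*2^2 + 1*2 = 10 + 2 = 12
Step 3: F(1) = (5/2)*1^2 + 1*1 = 2.5 + 1 = 3.5
Step 4: nu([1,2]) = F(2) - F(1) = 12 - 3.5 = 8.5


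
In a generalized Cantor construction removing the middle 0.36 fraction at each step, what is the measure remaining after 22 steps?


Step 1: At each step, fraction remaining = 1 - 0.36 = 0.64
Step 2: After 22 steps, measure = (0.64)^22
Result = 5.444518e-05


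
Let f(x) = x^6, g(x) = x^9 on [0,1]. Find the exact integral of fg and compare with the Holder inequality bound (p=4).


Step 1: Exact integral of f*g = integral(x^15, 0, 1) = 1/16
     = 0.0625
Step 2: Holder bound with p=4, q=1.333333:
  ||f||_p = (integral x^24 dx)^(1/4) = (1/25)^(1/4) = 0.447214
  ||g||_q = (integral x^12 dx)^(1/1.333333) = (1/13)^(1/1.333333) = 0.146064
Step 3: Holder bound = ||f||_p * ||g||_q = 0.447214 * 0.146064 = 0.065322
Verification: 0.0625 <= 0.065322 (Holder holds)


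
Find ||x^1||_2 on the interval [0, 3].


Step 1: ||f||_2 = (integral_0^3 |x^1|^2 dx)^(1/2)
     = (integral_0^3 x^2 dx)^(1/2)
Step 2: integral_0^3 x^2 dx = [x^3/(3)] from 0 to 3 = 3^3/3
     = 27/3 = 9
Step 3: ||f||_2 = (9)^(1/2) = 3


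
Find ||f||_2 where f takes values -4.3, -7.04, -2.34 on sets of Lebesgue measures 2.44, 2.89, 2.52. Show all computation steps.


Step 1: Compute |f_i|^2 for each value:
  |-4.3|^2 = 18.49
  |-7.04|^2 = 49.5616
  |-2.34|^2 = 5.4756
Step 2: Multiply by measures and sum:
  18.49 * 2.44 = 45.1156
  49.5616 * 2.89 = 143.233024
  5.4756 * 2.52 = 13.798512
Sum = 45.1156 + 143.233024 + 13.798512 = 202.147136
Step 3: Take the p-th root:
||f||_2 = (202.147136)^(1/2) = 14.217846


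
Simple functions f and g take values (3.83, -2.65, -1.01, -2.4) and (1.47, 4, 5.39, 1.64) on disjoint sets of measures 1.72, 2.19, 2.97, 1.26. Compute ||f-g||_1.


Step 1: Compute differences f_i - g_i:
  3.83 - 1.47 = 2.36
  -2.65 - 4 = -6.65
  -1.01 - 5.39 = -6.4
  -2.4 - 1.64 = -4.04
Step 2: Compute |diff|^1 * measure for each set:
  |2.36|^1 * 1.72 = 2.36 * 1.72 = 4.0592
  |-6.65|^1 * 2.19 = 6.65 * 2.19 = 14.5635
  |-6.4|^1 * 2.97 = 6.4 * 2.97 = 19.008
  |-4.04|^1 * 1.26 = 4.04 * 1.26 = 5.0904
Step 3: Sum = 42.7211
Step 4: ||f-g||_1 = (42.7211)^(1/1) = 42.7211


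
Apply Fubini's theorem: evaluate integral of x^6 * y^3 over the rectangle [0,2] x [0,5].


By Fubini's theorem, the double integral factors as a product of single integrals:
Step 1: integral_0^2 x^6 dx = [x^7/7] from 0 to 2
     = 2^7/7 = 18.285714
Step 2: integral_0^5 y^3 dy = [y^4/4] from 0 to 5
     = 5^4/4 = 156.25
Step 3: Double integral = 18.285714 * 156.25 = 2857.142857


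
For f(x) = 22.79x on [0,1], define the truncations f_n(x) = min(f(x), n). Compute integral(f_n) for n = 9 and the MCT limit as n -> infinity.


f(x) = 22.79x on [0,1]; f_n(x) = min(22.79x, n). At n = 9:
Step 1: f(x) reaches 9 at x = 9/22.79 = 0.39491
Step 2: integral(f_9) = integral(22.79x, 0, 0.39491) + integral(9, 0.39491, 1)
       = 22.79*0.39491^2/2 + 9*(1 - 0.39491)
       = 1.777095 + 5.44581
       = 7.222905
Step 3: As n -> infinity, f_n increases to f, so by MCT integral(f_n) -> integral(f) = 22.79/2 = 11.395.
Convergence: integral(f_9) = 7.222905 -> 11.395 as n -> infinity


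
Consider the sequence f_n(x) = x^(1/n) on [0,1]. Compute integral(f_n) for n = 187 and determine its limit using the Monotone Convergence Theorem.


At n = 187: f_187(x) = x^(1/187).
Step 1: integral(x^(1/187), 0, 1) = [x^(1/187+1) / (1/187+1)] from 0 to 1
     = 1 / (1/187 + 1) = 1 / ((187+1)/187) = 187/(187+1)
     = 187/188 = 0.994681
Step 2: As n -> infinity, f_n(x) = x^(1/n) -> 1 for x in (0,1], and f_n is increasing in n.
By MCT, lim_n integral(f_n) = integral(lim_n f_n) = integral(1, 0, 1) = 1.
Step 3: Verify convergence: 187/188 = 0.994681 -> 1


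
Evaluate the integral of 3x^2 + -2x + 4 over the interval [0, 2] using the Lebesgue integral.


The Lebesgue integral of a Riemann-integrable function agrees with the Riemann integral.
Antiderivative F(x) = (3/3)x^3 + (-2/2)x^2 + 4x
F(2) = (3/3)*2^3 + (-2/2)*2^2 + 4*2
     = (3/3)*8 + (-2/2)*4 + 4*2
     = 8 + -4 + 8
     = 12
F(0) = 0.0
Integral = F(2) - F(0) = 12 - 0.0 = 12


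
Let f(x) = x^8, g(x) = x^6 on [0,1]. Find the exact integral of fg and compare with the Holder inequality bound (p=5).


Step 1: Exact integral of f*g = integral(x^14, 0, 1) = 1/15
     = 0.066667
Step 2: Holder bound with p=5, q=1.25:
  ||f||_p = (integral x^40 dx)^(1/5) = (1/41)^(1/5) = 0.475821
  ||g||_q = (integral x^7.5 dx)^(1/1.25) = (1/8.5)^(1/1.25) = 0.180495
Step 3: Holder bound = ||f||_p * ||g||_q = 0.475821 * 0.180495 = 0.085883
Verification: 0.066667 <= 0.085883 (Holder holds)


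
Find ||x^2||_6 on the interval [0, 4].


Step 1: ||f||_6 = (integral_0^4 |x^2|^6 dx)^(1/6)
     = (integral_0^4 x^12 dx)^(1/6)
Step 2: integral_0^4 x^12 dx = [x^13/(13)] from 0 to 4 = 4^13/13
     = 67108864/13 = 5.162220e+06
Step 3: ||f||_6 = (5.162220e+06)^(1/6) = 13.146377


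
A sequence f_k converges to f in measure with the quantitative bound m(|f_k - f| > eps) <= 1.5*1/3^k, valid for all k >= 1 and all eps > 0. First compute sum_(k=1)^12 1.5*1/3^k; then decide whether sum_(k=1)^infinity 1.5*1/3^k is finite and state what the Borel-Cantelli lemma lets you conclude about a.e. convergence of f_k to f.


Step 1: List the terms 1.5*1/3^k for k = 1 to 12:
  k=1: 0.5
  k=2: 0.166667
  k=3: 0.055556
  k=4: 0.018519
  k=5: 0.006173
  k=6: 0.002058
  k=7: 6.858711e-04
  k=8: 2.286237e-04
  k=9: 7.620790e-05
  k=10: 2.540263e-05
  k=11: 8.467544e-06
  k=12: 2.822515e-06
Step 2: Partial sum = 0.5 + 0.166667 + 0.055556 + 0.018519 + 0.006173 + 0.002058 + 6.858711e-04 + 2.286237e-04 + 7.620790e-05 + 2.540263e-05 + 8.467544e-06 + 2.822515e-06
     = 0.749999
Step 3: The full series sum_(k>=1) 1.5*1/3^k converges (geometric series with ratio 1/3 < 1; a constant multiple of a convergent series converges).
Step 4: Fix eps > 0. Since sum_k m(|f_k - f| > eps) < infinity, the Borel-Cantelli lemma gives
        m(limsup_k {|f_k - f| > eps}) = 0, i.e. for a.e. x, |f_k(x) - f(x)| <= eps for all large k.
        Applying this with eps = 1/j for j = 1, 2, ... and intersecting the countably many full-measure sets,
        for a.e. x we get limsup_k |f_k(x) - f(x)| <= 1/j for every j, hence f_k -> f almost everywhere.
Conclusion: series converges; Borel-Cantelli yields f_k -> f a.e.


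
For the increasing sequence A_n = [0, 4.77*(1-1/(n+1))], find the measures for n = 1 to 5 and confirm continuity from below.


By continuity of measure from below: if A_n increases to A, then m(A_n) -> m(A).
Here A = [0, 4.77], so m(A) = 4.77
Step 1: a_1 = 4.77*(1 - 1/2) = 2.385, m(A_1) = 2.385
Step 2: a_2 = 4.77*(1 - 1/3) = 3.18, m(A_2) = 3.18
Step 3: a_3 = 4.77*(1 - 1/4) = 3.5775, m(A_3) = 3.5775
Step 4: a_4 = 4.77*(1 - 1/5) = 3.816, m(A_4) = 3.816
Step 5: a_5 = 4.77*(1 - 1/6) = 3.975, m(A_5) = 3.975
Limit: m(A_n) -> m([0,4.77]) = 4.77


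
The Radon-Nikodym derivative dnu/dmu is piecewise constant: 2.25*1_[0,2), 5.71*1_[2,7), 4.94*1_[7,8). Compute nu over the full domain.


Integrate each piece of the Radon-Nikodym derivative:
Step 1: integral_0^2 2.25 dx = 2.25*(2-0) = 2.25*2 = 4.5
Step 2: integral_2^7 5.71 dx = 5.71*(7-2) = 5.71*5 = 28.55
Step 3: integral_7^8 4.94 dx = 4.94*(8-7) = 4.94*1 = 4.94
Total: 4.5 + 28.55 + 4.94 = 37.99


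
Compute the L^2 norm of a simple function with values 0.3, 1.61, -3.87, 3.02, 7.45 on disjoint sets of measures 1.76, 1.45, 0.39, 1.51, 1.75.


Step 1: Compute |f_i|^2 for each value:
  |0.3|^2 = 0.09
  |1.61|^2 = 2.5921
  |-3.87|^2 = 14.9769
  |3.02|^2 = 9.1204
  |7.45|^2 = 55.5025
Step 2: Multiply by measures and sum:
  0.09 * 1.76 = 0.1584
  2.5921 * 1.45 = 3.758545
  14.9769 * 0.39 = 5.840991
  9.1204 * 1.51 = 13.771804
  55.5025 * 1.75 = 97.129375
Sum = 0.1584 + 3.758545 + 5.840991 + 13.771804 + 97.129375 = 120.659115
Step 3: Take the p-th root:
||f||_2 = (120.659115)^(1/2) = 10.984494


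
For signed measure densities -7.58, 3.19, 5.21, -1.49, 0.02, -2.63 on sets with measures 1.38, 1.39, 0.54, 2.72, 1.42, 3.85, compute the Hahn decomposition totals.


Step 1: Compute signed measure on each set:
  Set 1: -7.58 * 1.38 = -10.4604
  Set 2: 3.19 * 1.39 = 4.4341
  Set 3: 5.21 * 0.54 = 2.8134
  Set 4: -1.49 * 2.72 = -4.0528
  Set 5: 0.02 * 1.42 = 0.0284
  Set 6: -2.63 * 3.85 = -10.1255
Step 2: Total signed measure = (-10.4604) + (4.4341) + (2.8134) + (-4.0528) + (0.0284) + (-10.1255)
     = -17.3628
Step 3: Positive part mu+(X) = sum of positive contributions = 7.2759
Step 4: Negative part mu-(X) = |sum of negative contributions| = 24.6387


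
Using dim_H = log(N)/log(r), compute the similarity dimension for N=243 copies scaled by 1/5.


For a self-similar set with N copies scaled by 1/r:
dim_H = log(N)/log(r) = log(243)/log(5)
= 5.493061/1.609438
= 3.413031


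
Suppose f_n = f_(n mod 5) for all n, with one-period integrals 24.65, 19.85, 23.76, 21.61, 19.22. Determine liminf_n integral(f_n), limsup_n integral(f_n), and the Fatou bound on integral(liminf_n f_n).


The sequence (integral(f_n)) is periodic with period 5, repeating the values 24.65, 19.85, 23.76, 21.61, 19.22 indefinitely.
Step 1: For a periodic sequence, every tail (a_m, a_(m+1), ...) contains all 5 period values infinitely often.
Step 2: Hence inf of every tail = min of the period values = min(24.65, 19.85, 23.76, 21.61, 19.22) = 19.22.
        liminf_n integral(f_n) = sup over m of (inf of tail from m) = 19.22.
Step 3: Similarly sup of every tail = max of the period values = 24.65.
        limsup_n integral(f_n) = 24.65.
Step 4: Fatou's lemma: integral(liminf_n f_n) <= liminf_n integral(f_n) = 19.22.
        So the integral of the pointwise liminf is at most 19.22.


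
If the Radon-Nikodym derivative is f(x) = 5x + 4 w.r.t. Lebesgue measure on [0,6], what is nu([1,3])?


nu(A) = integral_A (dnu/dmu) dmu = integral_1^3 (5x + 4) dx
Step 1: Antiderivative F(x) = (5/2)x^2 + 4x
Step 2: F(3) = (5/2)*3^2 + 4*3 = 22.5 + 12 = 34.5
Step 3: F(1) = (5/2)*1^2 + 4*1 = 2.5 + 4 = 6.5
Step 4: nu([1,3]) = F(3) - F(1) = 34.5 - 6.5 = 28


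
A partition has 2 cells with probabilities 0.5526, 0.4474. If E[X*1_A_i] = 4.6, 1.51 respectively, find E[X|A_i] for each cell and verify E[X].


For each cell A_i: E[X|A_i] = E[X*1_A_i] / P(A_i)
Step 1: E[X|A_1] = 4.6 / 0.5526 = 8.324285
Step 2: E[X|A_2] = 1.51 / 0.4474 = 3.375056
Verification: E[X] = sum E[X*1_A_i] = 4.6 + 1.51 = 6.11


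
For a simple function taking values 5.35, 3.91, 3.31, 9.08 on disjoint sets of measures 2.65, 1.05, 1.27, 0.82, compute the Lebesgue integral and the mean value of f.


Step 1: Integral = sum(value_i * measure_i)
= 5.35*2.65 + 3.91*1.05 + 3.31*1.27 + 9.08*0.82
= 14.1775 + 4.1055 + 4.2037 + 7.4456
= 29.9323
Step 2: Total measure of domain = 2.65 + 1.05 + 1.27 + 0.82 = 5.79
Step 3: Average value = 29.9323 / 5.79 = 5.169655


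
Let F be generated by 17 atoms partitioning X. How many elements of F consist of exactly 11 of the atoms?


Each element of F is a union of some subset of the 17 atoms.
Elements that are unions of exactly 11 atoms correspond to 11-element subsets of the 17 atoms.
Count = C(17, 11) = 17! / (11! * 6!) = 12376.


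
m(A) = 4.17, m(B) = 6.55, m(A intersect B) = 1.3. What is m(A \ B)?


m(A \ B) = m(A) - m(A n B)
= 4.17 - 1.3
= 2.87


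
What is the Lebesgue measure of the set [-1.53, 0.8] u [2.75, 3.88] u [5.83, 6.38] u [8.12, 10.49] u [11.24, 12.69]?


For pairwise disjoint intervals, m(union) = sum of lengths.
= (0.8 - -1.53) + (3.88 - 2.75) + (6.38 - 5.83) + (10.49 - 8.12) + (12.69 - 11.24)
= 2.33 + 1.13 + 0.55 + 2.37 + 1.45
= 7.83


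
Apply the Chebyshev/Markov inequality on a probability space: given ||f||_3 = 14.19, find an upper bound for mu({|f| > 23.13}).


Chebyshev/Markov inequality: mu(|f| > eps) <= (||f||_p / eps)^p
Step 1: ||f||_3 / eps = 14.19 / 23.13 = 0.613489
Step 2: Raise to power p = 3:
  (0.613489)^3 = 0.230898
Step 3: Therefore mu(|f| > 23.13) <= 0.230898


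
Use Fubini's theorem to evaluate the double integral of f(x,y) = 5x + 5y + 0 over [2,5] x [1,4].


By Fubini, integrate in x first, then y.
Step 1: Fix y, integrate over x in [2,5]:
  integral(5x + 5y + 0, x=2..5)
  = 5*(5^2 - 2^2)/2 + (5y + 0)*(5 - 2)
  = 52.5 + (5y + 0)*3
  = 52.5 + 15y + 0
  = 52.5 + 15y
Step 2: Integrate over y in [1,4]:
  integral(52.5 + 15y, y=1..4)
  = 52.5*3 + 15*(4^2 - 1^2)/2
  = 157.5 + 112.5
  = 270


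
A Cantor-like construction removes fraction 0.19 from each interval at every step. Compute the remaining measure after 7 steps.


Step 1: At each step, fraction remaining = 1 - 0.19 = 0.81
Step 2: After 7 steps, measure = (0.81)^7
Result = 0.228768


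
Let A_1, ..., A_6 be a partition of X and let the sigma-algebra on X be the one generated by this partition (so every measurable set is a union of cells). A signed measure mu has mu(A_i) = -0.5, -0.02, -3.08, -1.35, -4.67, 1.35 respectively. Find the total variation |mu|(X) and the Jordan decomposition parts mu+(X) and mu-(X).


Step 1: Every measurable set is a union of atoms (the cells / points), so a Hahn decomposition is
  obtained by grouping atoms by sign: P = union of atoms with mu > 0, N = union of the remaining atoms.
  Atoms in P (indices): 6;  atoms in N (indices): 1, 2, 3, 4, 5
  Positive values: 1.35
  Negative values: -0.5, -0.02, -3.08, -1.35, -4.67
Step 2: mu+(X) = mu(P) = sum of positive atom values = 1.35
Step 3: mu-(X) = -mu(N) = sum of |negative atom values| = 9.62
Step 4: |mu|(X) = mu+(X) + mu-(X) = 1.35 + 9.62 = 10.97


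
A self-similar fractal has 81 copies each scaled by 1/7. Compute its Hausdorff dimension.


For a self-similar set with N copies scaled by 1/r:
dim_H = log(N)/log(r) = log(81)/log(7)
= 4.394449/1.94591
= 2.2583


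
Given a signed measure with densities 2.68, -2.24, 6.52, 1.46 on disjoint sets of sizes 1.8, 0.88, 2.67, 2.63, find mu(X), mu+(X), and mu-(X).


Step 1: Compute signed measure on each set:
  Set 1: 2.68 * 1.8 = 4.824
  Set 2: -2.24 * 0.88 = -1.9712
  Set 3: 6.52 * 2.67 = 17.4084
  Set 4: 1.46 * 2.63 = 3.8398
Step 2: Total signed measure = (4.824) + (-1.9712) + (17.4084) + (3.8398)
     = 24.101
Step 3: Positive part mu+(X) = sum of positive contributions = 26.0722
Step 4: Negative part mu-(X) = |sum of negative contributions| = 1.9712


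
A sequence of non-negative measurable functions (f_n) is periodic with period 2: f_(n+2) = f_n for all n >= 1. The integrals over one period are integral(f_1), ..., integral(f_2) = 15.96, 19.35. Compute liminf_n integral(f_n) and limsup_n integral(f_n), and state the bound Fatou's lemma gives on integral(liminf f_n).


The sequence (integral(f_n)) is periodic with period 2, repeating the values 15.96, 19.35 indefinitely.
Step 1: For a periodic sequence, every tail (a_m, a_(m+1), ...) contains all 2 period values infinitely often.
Step 2: Hence inf of every tail = min of the period values = min(15.96, 19.35) = 15.96.
        liminf_n integral(f_n) = sup over m of (inf of tail from m) = 15.96.
Step 3: Similarly sup of every tail = max of the period values = 19.35.
        limsup_n integral(f_n) = 19.35.
Step 4: Fatou's lemma: integral(liminf_n f_n) <= liminf_n integral(f_n) = 15.96.
        So the integral of the pointwise liminf is at most 15.96.


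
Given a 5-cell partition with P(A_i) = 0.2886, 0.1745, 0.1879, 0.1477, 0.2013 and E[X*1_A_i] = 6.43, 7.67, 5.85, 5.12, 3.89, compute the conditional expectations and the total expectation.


For each cell A_i: E[X|A_i] = E[X*1_A_i] / P(A_i)
Step 1: E[X|A_1] = 6.43 / 0.2886 = 22.279972
Step 2: E[X|A_2] = 7.67 / 0.1745 = 43.954155
Step 3: E[X|A_3] = 5.85 / 0.1879 = 31.133582
Step 4: E[X|A_4] = 5.12 / 0.1477 = 34.664861
Step 5: E[X|A_5] = 3.89 / 0.2013 = 19.324391
Verification: E[X] = sum E[X*1_A_i] = 6.43 + 7.67 + 5.85 + 5.12 + 3.89 = 28.96


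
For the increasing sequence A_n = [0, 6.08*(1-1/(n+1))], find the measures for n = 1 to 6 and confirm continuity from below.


By continuity of measure from below: if A_n increases to A, then m(A_n) -> m(A).
Here A = [0, 6.08], so m(A) = 6.08
Step 1: a_1 = 6.08*(1 - 1/2) = 3.04, m(A_1) = 3.04
Step 2: a_2 = 6.08*(1 - 1/3) = 4.0533, m(A_2) = 4.0533
Step 3: a_3 = 6.08*(1 - 1/4) = 4.56, m(A_3) = 4.56
Step 4: a_4 = 6.08*(1 - 1/5) = 4.864, m(A_4) = 4.864
Step 5: a_5 = 6.08*(1 - 1/6) = 5.0667, m(A_5) = 5.0667
Step 6: a_6 = 6.08*(1 - 1/7) = 5.2114, m(A_6) = 5.2114
Limit: m(A_n) -> m([0,6.08]) = 6.08


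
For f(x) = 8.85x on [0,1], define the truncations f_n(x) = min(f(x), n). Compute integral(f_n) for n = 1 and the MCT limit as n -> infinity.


f(x) = 8.85x on [0,1]; f_n(x) = min(8.85x, n). At n = 1:
Step 1: f(x) reaches 1 at x = 1/8.85 = 0.112994
Step 2: integral(f_1) = integral(8.85x, 0, 0.112994) + integral(1, 0.112994, 1)
       = 8.85*0.112994^2/2 + 1*(1 - 0.112994)
       = 0.056497 + 0.887006
       = 0.943503
Step 3: As n -> infinity, f_n increases to f, so by MCT integral(f_n) -> integral(f) = 8.85/2 = 4.425.
Convergence: integral(f_1) = 0.943503 -> 4.425 as n -> infinity


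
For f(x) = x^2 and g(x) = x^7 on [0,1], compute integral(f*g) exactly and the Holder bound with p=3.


Step 1: Exact integral of f*g = integral(x^9, 0, 1) = 1/10
     = 0.1
Step 2: Holder bound with p=3, q=1.5:
  ||f||_p = (integral x^6 dx)^(1/3) = (1/7)^(1/3) = 0.522758
  ||g||_q = (integral x^10.5 dx)^(1/1.5) = (1/11.5)^(1/1.5) = 0.196276
Step 3: Holder bound = ||f||_p * ||g||_q = 0.522758 * 0.196276 = 0.102605
Verification: 0.1 <= 0.102605 (Holder holds)


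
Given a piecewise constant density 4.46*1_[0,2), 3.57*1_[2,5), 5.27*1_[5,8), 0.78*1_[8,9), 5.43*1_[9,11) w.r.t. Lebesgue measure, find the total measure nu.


Integrate each piece of the Radon-Nikodym derivative:
Step 1: integral_0^2 4.46 dx = 4.46*(2-0) = 4.46*2 = 8.92
Step 2: integral_2^5 3.57 dx = 3.57*(5-2) = 3.57*3 = 10.71
Step 3: integral_5^8 5.27 dx = 5.27*(8-5) = 5.27*3 = 15.81
Step 4: integral_8^9 0.78 dx = 0.78*(9-8) = 0.78*1 = 0.78
Step 5: integral_9^11 5.43 dx = 5.43*(11-9) = 5.43*2 = 10.86
Total: 8.92 + 10.71 + 15.81 + 0.78 + 10.86 = 47.08


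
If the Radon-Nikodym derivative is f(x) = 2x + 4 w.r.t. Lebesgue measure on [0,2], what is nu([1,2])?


nu(A) = integral_A (dnu/dmu) dmu = integral_1^2 (2x + 4) dx
Step 1: Antiderivative F(x) = (2/2)x^2 + 4x
Step 2: F(2) = (2/2)*2^2 + 4*2 = 4 + 8 = 12
Step 3: F(1) = (2/2)*1^2 + 4*1 = 1 + 4 = 5
Step 4: nu([1,2]) = F(2) - F(1) = 12 - 5 = 7


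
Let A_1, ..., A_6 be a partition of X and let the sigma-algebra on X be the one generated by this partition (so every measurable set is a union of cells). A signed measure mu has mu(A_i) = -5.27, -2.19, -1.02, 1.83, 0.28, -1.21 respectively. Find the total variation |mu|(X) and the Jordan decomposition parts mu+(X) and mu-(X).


Step 1: Every measurable set is a union of atoms (the cells / points), so a Hahn decomposition is
  obtained by grouping atoms by sign: P = union of atoms with mu > 0, N = union of the remaining atoms.
  Atoms in P (indices): 4, 5;  atoms in N (indices): 1, 2, 3, 6
  Positive values: 1.83, 0.28
  Negative values: -5.27, -2.19, -1.02, -1.21
Step 2: mu+(X) = mu(P) = sum of positive atom values = 2.11
Step 3: mu-(X) = -mu(N) = sum of |negative atom values| = 9.69
Step 4: |mu|(X) = mu+(X) + mu-(X) = 2.11 + 9.69 = 11.8


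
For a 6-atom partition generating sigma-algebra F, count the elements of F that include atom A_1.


Each element of F is a union of some subset S of the 6 atoms.
The element contains A_1 iff A_1 is in S.
So we count subsets S of {A_1,...,A_6} with A_1 in S: choose freely among the other 5 atoms.
Count = 2^(6-1) = 2^5 = 32.


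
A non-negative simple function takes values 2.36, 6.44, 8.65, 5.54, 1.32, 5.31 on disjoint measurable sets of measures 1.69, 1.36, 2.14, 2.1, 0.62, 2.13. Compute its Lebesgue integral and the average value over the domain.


Step 1: Integral = sum(value_i * measure_i)
= 2.36*1.69 + 6.44*1.36 + 8.65*2.14 + 5.54*2.1 + 1.32*0.62 + 5.31*2.13
= 3.9884 + 8.7584 + 18.511 + 11.634 + 0.8184 + 11.3103
= 55.0205
Step 2: Total measure of domain = 1.69 + 1.36 + 2.14 + 2.1 + 0.62 + 2.13 = 10.04
Step 3: Average value = 55.0205 / 10.04 = 5.480129


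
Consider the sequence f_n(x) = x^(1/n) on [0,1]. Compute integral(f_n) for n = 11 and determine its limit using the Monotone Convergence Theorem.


At n = 11: f_11(x) = x^(1/11).
Step 1: integral(x^(1/11), 0, 1) = [x^(1/11+1) / (1/11+1)] from 0 to 1
     = 1 / (1/11 + 1) = 1 / ((11+1)/11) = 11/(11+1)
     = 11/12 = 0.916667
Step 2: As n -> infinity, f_n(x) = x^(1/n) -> 1 for x in (0,1], and f_n is increasing in n.
By MCT, lim_n integral(f_n) = integral(lim_n f_n) = integral(1, 0, 1) = 1.
Step 3: Verify convergence: 11/12 = 0.916667 -> 1


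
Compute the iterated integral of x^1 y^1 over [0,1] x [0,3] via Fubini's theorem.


By Fubini's theorem, the double integral factors as a product of single integrals:
Step 1: integral_0^1 x^1 dx = [x^2/2] from 0 to 1
     = 1^2/2 = 0.5
Step 2: integral_0^3 y^1 dy = [y^2/2] from 0 to 3
     = 3^2/2 = 4.5
Step 3: Double integral = 0.5 * 4.5 = 2.25


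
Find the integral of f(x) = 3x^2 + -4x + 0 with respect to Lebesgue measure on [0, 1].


The Lebesgue integral of a Riemann-integrable function agrees with the Riemann integral.
Antiderivative F(x) = (3/3)x^3 + (-4/2)x^2 + 0x
F(1) = (3/3)*1^3 + (-4/2)*1^2 + 0*1
     = (3/3)*1 + (-4/2)*1 + 0*1
     = 1 + -2 + 0
     = -1
F(0) = 0.0
Integral = F(1) - F(0) = -1 - 0.0 = -1


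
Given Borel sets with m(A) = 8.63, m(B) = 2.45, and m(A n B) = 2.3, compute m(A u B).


By inclusion-exclusion: m(A u B) = m(A) + m(B) - m(A n B)
= 8.63 + 2.45 - 2.3
= 8.78


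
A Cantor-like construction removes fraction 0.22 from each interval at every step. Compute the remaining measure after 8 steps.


Step 1: At each step, fraction remaining = 1 - 0.22 = 0.78
Step 2: After 8 steps, measure = (0.78)^8
Result = 0.137011


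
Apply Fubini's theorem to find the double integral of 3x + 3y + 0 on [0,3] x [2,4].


By Fubini, integrate in x first, then y.
Step 1: Fix y, integrate over x in [0,3]:
  integral(3x + 3y + 0, x=0..3)
  = 3*(3^2 - 0^2)/2 + (3y + 0)*(3 - 0)
  = 13.5 + (3y + 0)*3
  = 13.5 + 9y + 0
  = 13.5 + 9y
Step 2: Integrate over y in [2,4]:
  integral(13.5 + 9y, y=2..4)
  = 13.5*2 + 9*(4^2 - 2^2)/2
  = 27 + 54
  = 81


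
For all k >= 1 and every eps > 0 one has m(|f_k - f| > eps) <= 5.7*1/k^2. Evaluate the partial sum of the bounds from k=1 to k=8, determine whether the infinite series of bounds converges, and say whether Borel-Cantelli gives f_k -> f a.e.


Step 1: List the terms 5.7*1/k^2 for k = 1 to 8:
  k=1: 5.7
  k=2: 1.425
  k=3: 0.633333
  k=4: 0.35625
  k=5: 0.228
  k=6: 0.158333
  k=7: 0.116327
  k=8: 0.089063
Step 2: Partial sum = 5.7 + 1.425 + 0.633333 + 0.35625 + 0.228 + 0.158333 + 0.116327 + 0.089063
     = 8.706306
Step 3: The full series sum_(k>=1) 5.7*1/k^2 converges (p-series with p = 2 > 1; a constant multiple of a convergent series converges).
Step 4: Fix eps > 0. Since sum_k m(|f_k - f| > eps) < infinity, the Borel-Cantelli lemma gives
        m(limsup_k {|f_k - f| > eps}) = 0, i.e. for a.e. x, |f_k(x) - f(x)| <= eps for all large k.
        Applying this with eps = 1/j for j = 1, 2, ... and intersecting the countably many full-measure sets,
        for a.e. x we get limsup_k |f_k(x) - f(x)| <= 1/j for every j, hence f_k -> f almost everywhere.
Conclusion: series converges; Borel-Cantelli yields f_k -> f a.e.


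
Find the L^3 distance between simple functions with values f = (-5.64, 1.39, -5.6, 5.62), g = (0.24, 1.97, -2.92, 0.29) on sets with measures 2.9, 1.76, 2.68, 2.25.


Step 1: Compute differences f_i - g_i:
  -5.64 - 0.24 = -5.88
  1.39 - 1.97 = -0.58
  -5.6 - -2.92 = -2.68
  5.62 - 0.29 = 5.33
Step 2: Compute |diff|^3 * measure for each set:
  |-5.88|^3 * 2.9 = 203.297472 * 2.9 = 589.562669
  |-0.58|^3 * 1.76 = 0.195112 * 1.76 = 0.343397
  |-2.68|^3 * 2.68 = 19.248832 * 2.68 = 51.58687
  |5.33|^3 * 2.25 = 151.419437 * 2.25 = 340.693733
Step 3: Sum = 982.186669
Step 4: ||f-g||_3 = (982.186669)^(1/3) = 9.940266


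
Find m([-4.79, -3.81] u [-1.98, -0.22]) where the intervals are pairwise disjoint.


For pairwise disjoint intervals, m(union) = sum of lengths.
= (-3.81 - -4.79) + (-0.22 - -1.98)
= 0.98 + 1.76
= 2.74


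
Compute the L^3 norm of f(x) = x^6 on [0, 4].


Step 1: ||f||_3 = (integral_0^4 |x^6|^3 dx)^(1/3)
     = (integral_0^4 x^18 dx)^(1/3)
Step 2: integral_0^4 x^18 dx = [x^19/(19)] from 0 to 4 = 4^19/19
     = 274877906944/19 = 1.446726e+10
Step 3: ||f||_3 = (1.446726e+10)^(1/3) = 2436.662679


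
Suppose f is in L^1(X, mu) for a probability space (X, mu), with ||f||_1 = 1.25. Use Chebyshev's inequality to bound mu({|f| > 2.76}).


Chebyshev/Markov inequality: mu(|f| > eps) <= (||f||_p / eps)^p
Step 1: ||f||_1 / eps = 1.25 / 2.76 = 0.452899
Step 2: Raise to power p = 1:
  (0.452899)^1 = 0.452899
Step 3: Therefore mu(|f| > 2.76) <= 0.452899


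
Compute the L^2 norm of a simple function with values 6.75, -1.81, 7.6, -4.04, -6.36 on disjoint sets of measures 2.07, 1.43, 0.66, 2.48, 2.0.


Step 1: Compute |f_i|^2 for each value:
  |6.75|^2 = 45.5625
  |-1.81|^2 = 3.2761
  |7.6|^2 = 57.76
  |-4.04|^2 = 16.3216
  |-6.36|^2 = 40.4496
Step 2: Multiply by measures and sum:
  45.5625 * 2.07 = 94.314375
  3.2761 * 1.43 = 4.684823
  57.76 * 0.66 = 38.1216
  16.3216 * 2.48 = 40.477568
  40.4496 * 2.0 = 80.8992
Sum = 94.314375 + 4.684823 + 38.1216 + 40.477568 + 80.8992 = 258.497566
Step 3: Take the p-th root:
||f||_2 = (258.497566)^(1/2) = 16.077859


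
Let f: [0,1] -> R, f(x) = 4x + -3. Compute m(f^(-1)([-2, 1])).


f^(-1)([-2, 1]) = {x : -2 <= 4x + -3 <= 1}
Solving: (-2 - -3)/4 <= x <= (1 - -3)/4
= [0.25, 1]
Intersecting with [0,1]: [0.25, 1]
Measure = 1 - 0.25 = 0.75


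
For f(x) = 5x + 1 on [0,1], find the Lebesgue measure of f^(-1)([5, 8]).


f^(-1)([5, 8]) = {x : 5 <= 5x + 1 <= 8}
Solving: (5 - 1)/5 <= x <= (8 - 1)/5
= [0.8, 1.4]
Intersecting with [0,1]: [0.8, 1]
Measure = 1 - 0.8 = 0.2


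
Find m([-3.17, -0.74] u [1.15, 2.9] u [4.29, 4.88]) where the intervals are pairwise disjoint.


For pairwise disjoint intervals, m(union) = sum of lengths.
= (-0.74 - -3.17) + (2.9 - 1.15) + (4.88 - 4.29)
= 2.43 + 1.75 + 0.59
= 4.77


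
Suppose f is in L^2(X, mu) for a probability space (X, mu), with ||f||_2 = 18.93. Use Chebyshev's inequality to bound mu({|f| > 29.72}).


Chebyshev/Markov inequality: mu(|f| > eps) <= (||f||_p / eps)^p
Step 1: ||f||_2 / eps = 18.93 / 29.72 = 0.636945
Step 2: Raise to power p = 2:
  (0.636945)^2 = 0.405699
Step 3: Therefore mu(|f| > 29.72) <= 0.405699


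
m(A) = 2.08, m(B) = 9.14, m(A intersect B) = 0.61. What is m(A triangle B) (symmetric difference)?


m(A Delta B) = m(A) + m(B) - 2*m(A n B)
= 2.08 + 9.14 - 2*0.61
= 2.08 + 9.14 - 1.22
= 10


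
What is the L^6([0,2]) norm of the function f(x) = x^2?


Step 1: ||f||_6 = (integral_0^2 |x^2|^6 dx)^(1/6)
     = (integral_0^2 x^12 dx)^(1/6)
Step 2: integral_0^2 x^12 dx = [x^13/(13)] from 0 to 2 = 2^13/13
     = 8192/13 = 630.153846
Step 3: ||f||_6 = (630.153846)^(1/6) = 2.928023


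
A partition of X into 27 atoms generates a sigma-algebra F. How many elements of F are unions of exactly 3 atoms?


Each element of F is a union of some subset of the 27 atoms.
Elements that are unions of exactly 3 atoms correspond to 3-element subsets of the 27 atoms.
Count = C(27, 3) = 27! / (3! * 24!) = 2925.


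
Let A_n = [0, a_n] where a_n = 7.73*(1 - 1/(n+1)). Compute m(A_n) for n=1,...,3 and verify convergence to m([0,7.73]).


By continuity of measure from below: if A_n increases to A, then m(A_n) -> m(A).
Here A = [0, 7.73], so m(A) = 7.73
Step 1: a_1 = 7.73*(1 - 1/2) = 3.865, m(A_1) = 3.865
Step 2: a_2 = 7.73*(1 - 1/3) = 5.1533, m(A_2) = 5.1533
Step 3: a_3 = 7.73*(1 - 1/4) = 5.7975, m(A_3) = 5.7975
Limit: m(A_n) -> m([0,7.73]) = 7.73


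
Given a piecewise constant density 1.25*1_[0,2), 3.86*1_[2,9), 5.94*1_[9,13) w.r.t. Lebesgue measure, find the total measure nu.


Integrate each piece of the Radon-Nikodym derivative:
Step 1: integral_0^2 1.25 dx = 1.25*(2-0) = 1.25*2 = 2.5
Step 2: integral_2^9 3.86 dx = 3.86*(9-2) = 3.86*7 = 27.02
Step 3: integral_9^13 5.94 dx = 5.94*(13-9) = 5.94*4 = 23.76
Total: 2.5 + 27.02 + 23.76 = 53.28


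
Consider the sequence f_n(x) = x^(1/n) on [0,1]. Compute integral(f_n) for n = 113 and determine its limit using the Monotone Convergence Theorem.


At n = 113: f_113(x) = x^(1/113).
Step 1: integral(x^(1/113), 0, 1) = [x^(1/113+1) / (1/113+1)] from 0 to 1
     = 1 / (1/113 + 1) = 1 / ((113+1)/113) = 113/(113+1)
     = 113/114 = 0.991228
Step 2: As n -> infinity, f_n(x) = x^(1/n) -> 1 for x in (0,1], and f_n is increasing in n.
By MCT, lim_n integral(f_n) = integral(lim_n f_n) = integral(1, 0, 1) = 1.
Step 3: Verify convergence: 113/114 = 0.991228 -> 1


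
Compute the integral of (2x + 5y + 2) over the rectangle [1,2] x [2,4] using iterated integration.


By Fubini, integrate in x first, then y.
Step 1: Fix y, integrate over x in [1,2]:
  integral(2x + 5y + 2, x=1..2)
  = 2*(2^2 - 1^2)/2 + (5y + 2)*(2 - 1)
  = 3 + (5y + 2)*1
  = 3 + 5y + 2
  = 5 + 5y
Step 2: Integrate over y in [2,4]:
  integral(5 + 5y, y=2..4)
  = 5*2 + 5*(4^2 - 2^2)/2
  = 10 + 30
  = 40


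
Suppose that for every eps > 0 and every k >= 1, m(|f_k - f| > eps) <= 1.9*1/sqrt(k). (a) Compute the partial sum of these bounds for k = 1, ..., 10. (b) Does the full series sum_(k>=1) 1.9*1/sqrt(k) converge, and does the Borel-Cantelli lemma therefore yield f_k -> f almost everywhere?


Step 1: List the terms 1.9*1/sqrt(k) for k = 1 to 10:
  k=1: 1.9
  k=2: 1.343503
  k=3: 1.096966
  k=4: 0.95
  k=5: 0.849706
  k=6: 0.775672
  k=7: 0.718132
  k=8: 0.671751
  k=9: 0.633333
  k=10: 0.600833
Step 2: Partial sum = 1.9 + 1.343503 + 1.096966 + 0.95 + 0.849706 + 0.775672 + 0.718132 + 0.671751 + 0.633333 + 0.600833
     = 9.539896
Step 3: The full series sum_(k>=1) 1.9*1/sqrt(k) diverges (p-series with p = 1/2 <= 1; a nonzero constant multiple of a divergent series diverges).
Step 4: The (first) Borel-Cantelli lemma requires a summable sequence of measures, so it does not apply here;
        from this bound alone no conclusion about a.e. convergence can be drawn (convergence in measure still
        gives an a.e.-convergent subsequence, but not a.e. convergence of the whole sequence).
Conclusion: series diverges; Borel-Cantelli is inconclusive about a.e. convergence of f_k.


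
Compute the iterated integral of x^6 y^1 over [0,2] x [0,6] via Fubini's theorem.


By Fubini's theorem, the double integral factors as a product of single integrals:
Step 1: integral_0^2 x^6 dx = [x^7/7] from 0 to 2
     = 2^7/7 = 18.285714
Step 2: integral_0^6 y^1 dy = [y^2/2] from 0 to 6
     = 6^2/2 = 18
Step 3: Double integral = 18.285714 * 18 = 329.142857


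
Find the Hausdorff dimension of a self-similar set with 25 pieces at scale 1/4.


For a self-similar set with N copies scaled by 1/r:
dim_H = log(N)/log(r) = log(25)/log(4)
= 3.218876/1.386294
= 2.321928


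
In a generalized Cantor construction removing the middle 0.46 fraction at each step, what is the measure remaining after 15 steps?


Step 1: At each step, fraction remaining = 1 - 0.46 = 0.54
Step 2: After 15 steps, measure = (0.54)^15
Result = 9.680692e-05


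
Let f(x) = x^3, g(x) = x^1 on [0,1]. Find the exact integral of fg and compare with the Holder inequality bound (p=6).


Step 1: Exact integral of f*g = integral(x^4, 0, 1) = 1/5
     = 0.2
Step 2: Holder bound with p=6, q=1.2:
  ||f||_p = (integral x^18 dx)^(1/6) = (1/19)^(1/6) = 0.612173
  ||g||_q = (integral x^1.2 dx)^(1/1.2) = (1/2.2)^(1/1.2) = 0.518379
Step 3: Holder bound = ||f||_p * ||g||_q = 0.612173 * 0.518379 = 0.317338
Verification: 0.2 <= 0.317338 (Holder holds)


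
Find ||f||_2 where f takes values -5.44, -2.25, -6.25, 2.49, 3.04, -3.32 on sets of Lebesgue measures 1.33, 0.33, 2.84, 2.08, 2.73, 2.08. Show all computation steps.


Step 1: Compute |f_i|^2 for each value:
  |-5.44|^2 = 29.5936
  |-2.25|^2 = 5.0625
  |-6.25|^2 = 39.0625
  |2.49|^2 = 6.2001
  |3.04|^2 = 9.2416
  |-3.32|^2 = 11.0224
Step 2: Multiply by measures and sum:
  29.5936 * 1.33 = 39.359488
  5.0625 * 0.33 = 1.670625
  39.0625 * 2.84 = 110.9375
  6.2001 * 2.08 = 12.896208
  9.2416 * 2.73 = 25.229568
  11.0224 * 2.08 = 22.926592
Sum = 39.359488 + 1.670625 + 110.9375 + 12.896208 + 25.229568 + 22.926592 = 213.019981
Step 3: Take the p-th root:
||f||_2 = (213.019981)^(1/2) = 14.595204


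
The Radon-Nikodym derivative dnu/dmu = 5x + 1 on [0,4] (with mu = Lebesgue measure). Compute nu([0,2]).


nu(A) = integral_A (dnu/dmu) dmu = integral_0^2 (5x + 1) dx
Step 1: Antiderivative F(x) = (5/2)x^2 + 1x
Step 2: F(2) = (5/2)*2^2 + 1*2 = 10 + 2 = 12
Step 3: F(0) = (5/2)*0^2 + 1*0 = 0.0 + 0 = 0.0
Step 4: nu([0,2]) = F(2) - F(0) = 12 - 0.0 = 12


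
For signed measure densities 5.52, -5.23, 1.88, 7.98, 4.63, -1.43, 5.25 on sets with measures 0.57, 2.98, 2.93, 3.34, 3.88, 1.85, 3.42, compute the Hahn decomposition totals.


Step 1: Compute signed measure on each set:
  Set 1: 5.52 * 0.57 = 3.1464
  Set 2: -5.23 * 2.98 = -15.5854
  Set 3: 1.88 * 2.93 = 5.5084
  Set 4: 7.98 * 3.34 = 26.6532
  Set 5: 4.63 * 3.88 = 17.9644
  Set 6: -1.43 * 1.85 = -2.6455
  Set 7: 5.25 * 3.42 = 17.955
Step 2: Total signed measure = (3.1464) + (-15.5854) + (5.5084) + (26.6532) + (17.9644) + (-2.6455) + (17.955)
     = 52.9965
Step 3: Positive part mu+(X) = sum of positive contributions = 71.2274
Step 4: Negative part mu-(X) = |sum of negative contributions| = 18.2309


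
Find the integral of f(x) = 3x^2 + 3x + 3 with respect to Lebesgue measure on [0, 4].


The Lebesgue integral of a Riemann-integrable function agrees with the Riemann integral.
Antiderivative F(x) = (3/3)x^3 + (3/2)x^2 + 3x
F(4) = (3/3)*4^3 + (3/2)*4^2 + 3*4
     = (3/3)*64 + (3/2)*16 + 3*4
     = 64 + 24 + 12
     = 100
F(0) = 0.0
Integral = F(4) - F(0) = 100 - 0.0 = 100


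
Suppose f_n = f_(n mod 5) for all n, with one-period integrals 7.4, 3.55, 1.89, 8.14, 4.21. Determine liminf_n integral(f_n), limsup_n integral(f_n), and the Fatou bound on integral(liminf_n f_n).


The sequence (integral(f_n)) is periodic with period 5, repeating the values 7.4, 3.55, 1.89, 8.14, 4.21 indefinitely.
Step 1: For a periodic sequence, every tail (a_m, a_(m+1), ...) contains all 5 period values infinitely often.
Step 2: Hence inf of every tail = min of the period values = min(7.4, 3.55, 1.89, 8.14, 4.21) = 1.89.
        liminf_n integral(f_n) = sup over m of (inf of tail from m) = 1.89.
Step 3: Similarly sup of every tail = max of the period values = 8.14.
        limsup_n integral(f_n) = 8.14.
Step 4: Fatou's lemma: integral(liminf_n f_n) <= liminf_n integral(f_n) = 1.89.
        So the integral of the pointwise liminf is at most 1.89.


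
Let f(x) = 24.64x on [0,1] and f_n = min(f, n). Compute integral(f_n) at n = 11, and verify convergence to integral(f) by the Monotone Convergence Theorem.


f(x) = 24.64x on [0,1]; f_n(x) = min(24.64x, n). At n = 11:
Step 1: f(x) reaches 11 at x = 11/24.64 = 0.446429
Step 2: integral(f_11) = integral(24.64x, 0, 0.446429) + integral(11, 0.446429, 1)
       = 24.64*0.446429^2/2 + 11*(1 - 0.446429)
       = 2.455357 + 6.089286
       = 8.544643
Step 3: As n -> infinity, f_n increases to f, so by MCT integral(f_n) -> integral(f) = 24.64/2 = 12.32.
Convergence: integral(f_11) = 8.544643 -> 12.32 as n -> infinity


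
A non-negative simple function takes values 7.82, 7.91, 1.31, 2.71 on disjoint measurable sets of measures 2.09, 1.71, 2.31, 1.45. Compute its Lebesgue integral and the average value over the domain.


Step 1: Integral = sum(value_i * measure_i)
= 7.82*2.09 + 7.91*1.71 + 1.31*2.31 + 2.71*1.45
= 16.3438 + 13.5261 + 3.0261 + 3.9295
= 36.8255
Step 2: Total measure of domain = 2.09 + 1.71 + 2.31 + 1.45 = 7.56
Step 3: Average value = 36.8255 / 7.56 = 4.871098


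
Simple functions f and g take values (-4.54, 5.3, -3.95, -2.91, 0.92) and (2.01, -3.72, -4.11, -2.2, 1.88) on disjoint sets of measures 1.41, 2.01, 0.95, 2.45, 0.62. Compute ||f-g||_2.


Step 1: Compute differences f_i - g_i:
  -4.54 - 2.01 = -6.55
  5.3 - -3.72 = 9.02
  -3.95 - -4.11 = 0.16
  -2.91 - -2.2 = -0.71
  0.92 - 1.88 = -0.96
Step 2: Compute |diff|^2 * measure for each set:
  |-6.55|^2 * 1.41 = 42.9025 * 1.41 = 60.492525
  |9.02|^2 * 2.01 = 81.3604 * 2.01 = 163.534404
  |0.16|^2 * 0.95 = 0.0256 * 0.95 = 0.02432
  |-0.71|^2 * 2.45 = 0.5041 * 2.45 = 1.235045
  |-0.96|^2 * 0.62 = 0.9216 * 0.62 = 0.571392
Step 3: Sum = 225.857686
Step 4: ||f-g||_2 = (225.857686)^(1/2) = 15.028562


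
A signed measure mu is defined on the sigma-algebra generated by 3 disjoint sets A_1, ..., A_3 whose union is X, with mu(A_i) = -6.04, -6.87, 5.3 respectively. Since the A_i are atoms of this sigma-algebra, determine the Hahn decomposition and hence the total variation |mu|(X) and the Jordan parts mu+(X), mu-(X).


Step 1: Every measurable set is a union of atoms (the cells / points), so a Hahn decomposition is
  obtained by grouping atoms by sign: P = union of atoms with mu > 0, N = union of the remaining atoms.
  Atoms in P (indices): 3;  atoms in N (indices): 1, 2
  Positive values: 5.3
  Negative values: -6.04, -6.87
Step 2: mu+(X) = mu(P) = sum of positive atom values = 5.3
Step 3: mu-(X) = -mu(N) = sum of |negative atom values| = 12.91
Step 4: |mu|(X) = mu+(X) + mu-(X) = 5.3 + 12.91 = 18.21


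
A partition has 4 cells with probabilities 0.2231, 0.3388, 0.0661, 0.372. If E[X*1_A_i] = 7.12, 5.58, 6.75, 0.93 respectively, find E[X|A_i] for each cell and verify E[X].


For each cell A_i: E[X|A_i] = E[X*1_A_i] / P(A_i)
Step 1: E[X|A_1] = 7.12 / 0.2231 = 31.91394
Step 2: E[X|A_2] = 5.58 / 0.3388 = 16.469894
Step 3: E[X|A_3] = 6.75 / 0.0661 = 102.118003
Step 4: E[X|A_4] = 0.93 / 0.372 = 2.5
Verification: E[X] = sum E[X*1_A_i] = 7.12 + 5.58 + 6.75 + 0.93 = 20.38


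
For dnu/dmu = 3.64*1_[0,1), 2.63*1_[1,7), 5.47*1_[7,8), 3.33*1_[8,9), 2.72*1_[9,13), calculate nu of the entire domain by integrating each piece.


Integrate each piece of the Radon-Nikodym derivative:
Step 1: integral_0^1 3.64 dx = 3.64*(1-0) = 3.64*1 = 3.64
Step 2: integral_1^7 2.63 dx = 2.63*(7-1) = 2.63*6 = 15.78
Step 3: integral_7^8 5.47 dx = 5.47*(8-7) = 5.47*1 = 5.47
Step 4: integral_8^9 3.33 dx = 3.33*(9-8) = 3.33*1 = 3.33
Step 5: integral_9^13 2.72 dx = 2.72*(13-9) = 2.72*4 = 10.88
Total: 3.64 + 15.78 + 5.47 + 3.33 + 10.88 = 39.1


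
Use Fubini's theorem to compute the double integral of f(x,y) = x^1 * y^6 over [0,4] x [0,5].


By Fubini's theorem, the double integral factors as a product of single integrals:
Step 1: integral_0^4 x^1 dx = [x^2/2] from 0 to 4
     = 4^2/2 = 8
Step 2: integral_0^5 y^6 dy = [y^7/7] from 0 to 5
     = 5^7/7 = 11160.714286
Step 3: Double integral = 8 * 11160.714286 = 89285.714286


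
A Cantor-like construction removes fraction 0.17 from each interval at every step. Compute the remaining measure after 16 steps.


Step 1: At each step, fraction remaining = 1 - 0.17 = 0.83
Step 2: After 16 steps, measure = (0.83)^16
Result = 0.050728
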